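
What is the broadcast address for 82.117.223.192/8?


Network: 82.0.0.0/8
Host bits = 24
Set all host bits to 1:
Broadcast: 82.255.255.255


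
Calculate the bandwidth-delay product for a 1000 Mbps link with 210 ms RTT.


BDP = bandwidth * RTT
= 1000 Mbps * 210 ms
= 1000 * 1e6 * 210 / 1000 bits
= 210000000 bits
= 26250000 bytes
= 25634.7656 KB
BDP = 210000000 bits (26250000 bytes)


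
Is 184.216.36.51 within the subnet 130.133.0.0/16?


Subnet network: 130.133.0.0
Test IP AND mask: 184.216.0.0
No, 184.216.36.51 is not in 130.133.0.0/16


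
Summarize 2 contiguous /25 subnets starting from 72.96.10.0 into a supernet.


Original prefix: /25
Number of subnets: 2 = 2^1
New prefix = 25 - 1 = 24
Supernet: 72.96.10.0/24


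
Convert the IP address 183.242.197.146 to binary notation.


183 = 10110111
242 = 11110010
197 = 11000101
146 = 10010010
Binary: 10110111.11110010.11000101.10010010


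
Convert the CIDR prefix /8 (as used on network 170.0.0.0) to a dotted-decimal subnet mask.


/8 means 8 network bits, 24 host bits
Binary: 11111111000000000000000000000000
Mask: 255.0.0.0


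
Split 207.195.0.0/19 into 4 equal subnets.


New prefix = 19 + 2 = 21
Each subnet has 2048 addresses
  207.195.0.0/21
  207.195.8.0/21
  207.195.16.0/21
  207.195.24.0/21
Subnets: 207.195.0.0/21, 207.195.8.0/21, 207.195.16.0/21, 207.195.24.0/21


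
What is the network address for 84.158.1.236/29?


IP:   01010100.10011110.00000001.11101100
Mask: 11111111.11111111.11111111.11111000
AND operation:
Net:  01010100.10011110.00000001.11101000
Network: 84.158.1.232/29


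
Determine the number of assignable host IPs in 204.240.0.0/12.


Host bits = 32 - 12 = 20
Total addresses = 2^20 = 1048576
Usable = total - 2 (network and broadcast)
Usable hosts: 1048574


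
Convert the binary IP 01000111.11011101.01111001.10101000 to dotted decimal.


01000111 = 71
11011101 = 221
01111001 = 121
10101000 = 168
IP: 71.221.121.168


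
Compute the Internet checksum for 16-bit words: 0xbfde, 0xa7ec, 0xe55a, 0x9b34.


Sum all words (with carry folding):
+ 0xbfde = 0xbfde
+ 0xa7ec = 0x67cb
+ 0xe55a = 0x4d26
+ 0x9b34 = 0xe85a
One's complement: ~0xe85a
Checksum = 0x17a5


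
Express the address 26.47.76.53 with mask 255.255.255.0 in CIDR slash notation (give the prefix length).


Binary: 11111111.11111111.11111111.00000000
Count leading 1s
Prefix: /24


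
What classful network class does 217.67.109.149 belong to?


First octet: 217
Binary: 11011001
110xxxxx -> Class C (192-223)
Class C, default mask 255.255.255.0 (/24)


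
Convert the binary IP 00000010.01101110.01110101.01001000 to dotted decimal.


00000010 = 2
01101110 = 110
01110101 = 117
01001000 = 72
IP: 2.110.117.72


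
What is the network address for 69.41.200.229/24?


IP:   01000101.00101001.11001000.11100101
Mask: 11111111.11111111.11111111.00000000
AND operation:
Net:  01000101.00101001.11001000.00000000
Network: 69.41.200.0/24


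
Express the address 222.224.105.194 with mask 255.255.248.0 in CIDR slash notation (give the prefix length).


Binary: 11111111.11111111.11111000.00000000
Count leading 1s
Prefix: /21


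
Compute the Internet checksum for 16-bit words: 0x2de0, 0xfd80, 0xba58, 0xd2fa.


Sum all words (with carry folding):
+ 0x2de0 = 0x2de0
+ 0xfd80 = 0x2b61
+ 0xba58 = 0xe5b9
+ 0xd2fa = 0xb8b4
One's complement: ~0xb8b4
Checksum = 0x474b


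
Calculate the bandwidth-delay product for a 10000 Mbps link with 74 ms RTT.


BDP = bandwidth * RTT
= 10000 Mbps * 74 ms
= 10000 * 1e6 * 74 / 1000 bits
= 740000000 bits
= 92500000 bytes
= 90332.0312 KB
BDP = 740000000 bits (92500000 bytes)


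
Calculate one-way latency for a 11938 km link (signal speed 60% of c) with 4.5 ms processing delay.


Speed = 0.6 * 3e5 km/s = 180000 km/s
Propagation delay = 11938 / 180000 = 0.0663 s = 66.3222 ms
Processing delay = 4.5 ms
Total one-way latency = 70.8222 ms


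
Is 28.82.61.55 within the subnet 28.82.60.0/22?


Subnet network: 28.82.60.0
Test IP AND mask: 28.82.60.0
Yes, 28.82.61.55 is in 28.82.60.0/22


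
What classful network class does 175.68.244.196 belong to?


First octet: 175
Binary: 10101111
10xxxxxx -> Class B (128-191)
Class B, default mask 255.255.0.0 (/16)


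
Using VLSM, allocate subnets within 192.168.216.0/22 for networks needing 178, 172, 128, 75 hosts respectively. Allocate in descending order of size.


178 hosts -> /24 (254 usable): 192.168.216.0/24
172 hosts -> /24 (254 usable): 192.168.217.0/24
128 hosts -> /24 (254 usable): 192.168.218.0/24
75 hosts -> /25 (126 usable): 192.168.219.0/25
Allocation: 192.168.216.0/24 (178 hosts, 254 usable); 192.168.217.0/24 (172 hosts, 254 usable); 192.168.218.0/24 (128 hosts, 254 usable); 192.168.219.0/25 (75 hosts, 126 usable)


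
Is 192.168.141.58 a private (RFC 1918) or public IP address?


RFC 1918 private ranges:
  10.0.0.0/8 (10.0.0.0 - 10.255.255.255)
  172.16.0.0/12 (172.16.0.0 - 172.31.255.255)
  192.168.0.0/16 (192.168.0.0 - 192.168.255.255)
Private (in 192.168.0.0/16)


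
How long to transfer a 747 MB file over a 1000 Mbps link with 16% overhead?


Effective throughput = 1000 * (1 - 16/100) = 840 Mbps
File size in Mb = 747 * 8 = 5976 Mb
Time = 5976 / 840
Time = 7.1143 seconds


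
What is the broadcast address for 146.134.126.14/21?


Network: 146.134.120.0/21
Host bits = 11
Set all host bits to 1:
Broadcast: 146.134.127.255


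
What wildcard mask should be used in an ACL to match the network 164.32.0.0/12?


Subnet mask: 255.240.0.0
Wildcard = 255.255.255.255 - subnet mask
255 - 255 = 0
255 - 240 = 15
255 - 0 = 255
255 - 0 = 255
Wildcard: 0.15.255.255


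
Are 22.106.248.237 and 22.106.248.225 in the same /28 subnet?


Mask: 255.255.255.240
22.106.248.237 AND mask = 22.106.248.224
22.106.248.225 AND mask = 22.106.248.224
Yes, same subnet (22.106.248.224)


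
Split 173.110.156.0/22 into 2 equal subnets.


New prefix = 22 + 1 = 23
Each subnet has 512 addresses
  173.110.156.0/23
  173.110.158.0/23
Subnets: 173.110.156.0/23, 173.110.158.0/23


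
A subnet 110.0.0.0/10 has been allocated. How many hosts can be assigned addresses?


Host bits = 32 - 10 = 22
Total addresses = 2^22 = 4194304
Usable = total - 2 (network and broadcast)
Usable hosts: 4194302


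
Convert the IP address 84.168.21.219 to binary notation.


84 = 01010100
168 = 10101000
21 = 00010101
219 = 11011011
Binary: 01010100.10101000.00010101.11011011


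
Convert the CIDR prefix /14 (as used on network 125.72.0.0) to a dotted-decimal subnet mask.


/14 means 14 network bits, 18 host bits
Binary: 11111111111111000000000000000000
Mask: 255.252.0.0


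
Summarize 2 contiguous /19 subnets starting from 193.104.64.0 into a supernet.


Original prefix: /19
Number of subnets: 2 = 2^1
New prefix = 19 - 1 = 18
Supernet: 193.104.64.0/18


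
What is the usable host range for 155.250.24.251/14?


Network: 155.248.0.0
Broadcast: 155.251.255.255
First usable = network + 1
Last usable = broadcast - 1
Range: 155.248.0.1 to 155.251.255.254


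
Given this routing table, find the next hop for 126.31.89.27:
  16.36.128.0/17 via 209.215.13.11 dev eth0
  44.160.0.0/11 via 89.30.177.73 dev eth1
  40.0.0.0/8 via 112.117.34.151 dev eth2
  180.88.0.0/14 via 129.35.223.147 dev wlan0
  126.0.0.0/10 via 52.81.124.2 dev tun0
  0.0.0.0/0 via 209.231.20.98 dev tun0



Longest prefix match for 126.31.89.27:
  /17 16.36.128.0: no
  /11 44.160.0.0: no
  /8 40.0.0.0: no
  /14 180.88.0.0: no
  /10 126.0.0.0: MATCH
  /0 0.0.0.0: MATCH
Selected: next-hop 52.81.124.2 via tun0 (matched /10)


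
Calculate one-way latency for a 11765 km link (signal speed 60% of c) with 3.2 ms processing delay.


Speed = 0.6 * 3e5 km/s = 180000 km/s
Propagation delay = 11765 / 180000 = 0.0654 s = 65.3611 ms
Processing delay = 3.2 ms
Total one-way latency = 68.5611 ms


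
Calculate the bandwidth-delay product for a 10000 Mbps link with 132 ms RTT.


BDP = bandwidth * RTT
= 10000 Mbps * 132 ms
= 10000 * 1e6 * 132 / 1000 bits
= 1320000000 bits
= 165000000 bytes
= 161132.8125 KB
BDP = 1320000000 bits (165000000 bytes)


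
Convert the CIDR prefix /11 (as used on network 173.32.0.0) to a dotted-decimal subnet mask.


/11 means 11 network bits, 21 host bits
Binary: 11111111111000000000000000000000
Mask: 255.224.0.0


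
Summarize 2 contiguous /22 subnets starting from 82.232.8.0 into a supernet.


Original prefix: /22
Number of subnets: 2 = 2^1
New prefix = 22 - 1 = 21
Supernet: 82.232.8.0/21


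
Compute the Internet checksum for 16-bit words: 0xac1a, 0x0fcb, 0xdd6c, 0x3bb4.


Sum all words (with carry folding):
+ 0xac1a = 0xac1a
+ 0x0fcb = 0xbbe5
+ 0xdd6c = 0x9952
+ 0x3bb4 = 0xd506
One's complement: ~0xd506
Checksum = 0x2af9


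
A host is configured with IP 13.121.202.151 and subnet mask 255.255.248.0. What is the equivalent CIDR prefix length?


Binary: 11111111.11111111.11111000.00000000
Count leading 1s
Prefix: /21


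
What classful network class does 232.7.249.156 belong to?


First octet: 232
Binary: 11101000
1110xxxx -> Class D (224-239)
Class D (multicast), default mask N/A


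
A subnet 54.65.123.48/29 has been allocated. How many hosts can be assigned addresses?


Host bits = 32 - 29 = 3
Total addresses = 2^3 = 8
Usable = total - 2 (network and broadcast)
Usable hosts: 6


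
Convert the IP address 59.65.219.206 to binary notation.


59 = 00111011
65 = 01000001
219 = 11011011
206 = 11001110
Binary: 00111011.01000001.11011011.11001110


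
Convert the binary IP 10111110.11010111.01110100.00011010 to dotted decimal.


10111110 = 190
11010111 = 215
01110100 = 116
00011010 = 26
IP: 190.215.116.26


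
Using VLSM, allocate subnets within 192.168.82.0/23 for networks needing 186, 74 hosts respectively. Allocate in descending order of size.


186 hosts -> /24 (254 usable): 192.168.82.0/24
74 hosts -> /25 (126 usable): 192.168.83.0/25
Allocation: 192.168.82.0/24 (186 hosts, 254 usable); 192.168.83.0/25 (74 hosts, 126 usable)


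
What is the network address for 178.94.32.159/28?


IP:   10110010.01011110.00100000.10011111
Mask: 11111111.11111111.11111111.11110000
AND operation:
Net:  10110010.01011110.00100000.10010000
Network: 178.94.32.144/28


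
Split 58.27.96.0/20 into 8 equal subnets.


New prefix = 20 + 3 = 23
Each subnet has 512 addresses
  58.27.96.0/23
  58.27.98.0/23
  58.27.100.0/23
  58.27.102.0/23
  58.27.104.0/23
  58.27.106.0/23
  58.27.108.0/23
  58.27.110.0/23
Subnets: 58.27.96.0/23, 58.27.98.0/23, 58.27.100.0/23, 58.27.102.0/23, 58.27.104.0/23, 58.27.106.0/23, 58.27.108.0/23, 58.27.110.0/23


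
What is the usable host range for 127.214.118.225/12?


Network: 127.208.0.0
Broadcast: 127.223.255.255
First usable = network + 1
Last usable = broadcast - 1
Range: 127.208.0.1 to 127.223.255.254


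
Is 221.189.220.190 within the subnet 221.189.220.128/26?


Subnet network: 221.189.220.128
Test IP AND mask: 221.189.220.128
Yes, 221.189.220.190 is in 221.189.220.128/26


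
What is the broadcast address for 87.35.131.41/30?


Network: 87.35.131.40/30
Host bits = 2
Set all host bits to 1:
Broadcast: 87.35.131.43


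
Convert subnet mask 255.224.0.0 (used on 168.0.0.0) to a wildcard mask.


Subnet mask: 255.224.0.0
Wildcard = 255.255.255.255 - subnet mask
255 - 255 = 0
255 - 224 = 31
255 - 0 = 255
255 - 0 = 255
Wildcard: 0.31.255.255


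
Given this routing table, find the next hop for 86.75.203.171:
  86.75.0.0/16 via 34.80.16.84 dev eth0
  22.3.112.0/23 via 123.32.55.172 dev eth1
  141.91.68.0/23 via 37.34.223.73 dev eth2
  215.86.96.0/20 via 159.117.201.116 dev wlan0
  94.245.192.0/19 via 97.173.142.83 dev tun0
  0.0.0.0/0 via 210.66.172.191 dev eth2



Longest prefix match for 86.75.203.171:
  /16 86.75.0.0: MATCH
  /23 22.3.112.0: no
  /23 141.91.68.0: no
  /20 215.86.96.0: no
  /19 94.245.192.0: no
  /0 0.0.0.0: MATCH
Selected: next-hop 34.80.16.84 via eth0 (matched /16)


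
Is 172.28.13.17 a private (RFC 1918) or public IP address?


RFC 1918 private ranges:
  10.0.0.0/8 (10.0.0.0 - 10.255.255.255)
  172.16.0.0/12 (172.16.0.0 - 172.31.255.255)
  192.168.0.0/16 (192.168.0.0 - 192.168.255.255)
Private (in 172.16.0.0/12)


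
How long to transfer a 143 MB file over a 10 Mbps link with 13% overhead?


Effective throughput = 10 * (1 - 13/100) = 8.7 Mbps
File size in Mb = 143 * 8 = 1144 Mb
Time = 1144 / 8.7
Time = 131.4943 seconds


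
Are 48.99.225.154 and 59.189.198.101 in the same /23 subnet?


Mask: 255.255.254.0
48.99.225.154 AND mask = 48.99.224.0
59.189.198.101 AND mask = 59.189.198.0
No, different subnets (48.99.224.0 vs 59.189.198.0)


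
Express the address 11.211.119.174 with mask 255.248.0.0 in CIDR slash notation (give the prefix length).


Binary: 11111111.11111000.00000000.00000000
Count leading 1s
Prefix: /13


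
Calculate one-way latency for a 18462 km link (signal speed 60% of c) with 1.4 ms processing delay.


Speed = 0.6 * 3e5 km/s = 180000 km/s
Propagation delay = 18462 / 180000 = 0.1026 s = 102.5667 ms
Processing delay = 1.4 ms
Total one-way latency = 103.9667 ms


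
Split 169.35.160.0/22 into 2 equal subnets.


New prefix = 22 + 1 = 23
Each subnet has 512 addresses
  169.35.160.0/23
  169.35.162.0/23
Subnets: 169.35.160.0/23, 169.35.162.0/23


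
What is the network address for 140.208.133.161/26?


IP:   10001100.11010000.10000101.10100001
Mask: 11111111.11111111.11111111.11000000
AND operation:
Net:  10001100.11010000.10000101.10000000
Network: 140.208.133.128/26


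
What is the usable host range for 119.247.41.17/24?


Network: 119.247.41.0
Broadcast: 119.247.41.255
First usable = network + 1
Last usable = broadcast - 1
Range: 119.247.41.1 to 119.247.41.254


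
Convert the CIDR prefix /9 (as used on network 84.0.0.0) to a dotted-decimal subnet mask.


/9 means 9 network bits, 23 host bits
Binary: 11111111100000000000000000000000
Mask: 255.128.0.0


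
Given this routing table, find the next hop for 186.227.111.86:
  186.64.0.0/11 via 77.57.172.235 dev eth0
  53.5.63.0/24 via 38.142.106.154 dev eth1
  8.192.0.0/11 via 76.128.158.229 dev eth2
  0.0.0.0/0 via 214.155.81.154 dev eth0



Longest prefix match for 186.227.111.86:
  /11 186.64.0.0: no
  /24 53.5.63.0: no
  /11 8.192.0.0: no
  /0 0.0.0.0: MATCH
Selected: next-hop 214.155.81.154 via eth0 (matched /0)


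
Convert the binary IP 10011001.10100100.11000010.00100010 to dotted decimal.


10011001 = 153
10100100 = 164
11000010 = 194
00100010 = 34
IP: 153.164.194.34


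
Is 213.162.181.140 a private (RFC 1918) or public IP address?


RFC 1918 private ranges:
  10.0.0.0/8 (10.0.0.0 - 10.255.255.255)
  172.16.0.0/12 (172.16.0.0 - 172.31.255.255)
  192.168.0.0/16 (192.168.0.0 - 192.168.255.255)
Public (not in any RFC 1918 range)


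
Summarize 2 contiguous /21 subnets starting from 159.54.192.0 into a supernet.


Original prefix: /21
Number of subnets: 2 = 2^1
New prefix = 21 - 1 = 20
Supernet: 159.54.192.0/20


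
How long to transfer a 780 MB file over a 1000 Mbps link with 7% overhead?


Effective throughput = 1000 * (1 - 7/100) = 930.0 Mbps
File size in Mb = 780 * 8 = 6240 Mb
Time = 6240 / 930.0
Time = 6.7097 seconds


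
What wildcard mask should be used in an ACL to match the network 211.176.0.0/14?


Subnet mask: 255.252.0.0
Wildcard = 255.255.255.255 - subnet mask
255 - 255 = 0
255 - 252 = 3
255 - 0 = 255
255 - 0 = 255
Wildcard: 0.3.255.255


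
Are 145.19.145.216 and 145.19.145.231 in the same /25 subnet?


Mask: 255.255.255.128
145.19.145.216 AND mask = 145.19.145.128
145.19.145.231 AND mask = 145.19.145.128
Yes, same subnet (145.19.145.128)


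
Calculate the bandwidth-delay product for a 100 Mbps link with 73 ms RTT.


BDP = bandwidth * RTT
= 100 Mbps * 73 ms
= 100 * 1e6 * 73 / 1000 bits
= 7300000 bits
= 912500 bytes
= 891.1133 KB
BDP = 7300000 bits (912500 bytes)


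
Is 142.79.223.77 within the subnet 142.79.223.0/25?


Subnet network: 142.79.223.0
Test IP AND mask: 142.79.223.0
Yes, 142.79.223.77 is in 142.79.223.0/25


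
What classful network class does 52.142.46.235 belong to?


First octet: 52
Binary: 00110100
0xxxxxxx -> Class A (1-126)
Class A, default mask 255.0.0.0 (/8)


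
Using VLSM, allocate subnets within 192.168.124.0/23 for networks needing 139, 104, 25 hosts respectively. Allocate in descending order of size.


139 hosts -> /24 (254 usable): 192.168.124.0/24
104 hosts -> /25 (126 usable): 192.168.125.0/25
25 hosts -> /27 (30 usable): 192.168.125.128/27
Allocation: 192.168.124.0/24 (139 hosts, 254 usable); 192.168.125.0/25 (104 hosts, 126 usable); 192.168.125.128/27 (25 hosts, 30 usable)


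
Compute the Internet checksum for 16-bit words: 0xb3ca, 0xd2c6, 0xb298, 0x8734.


Sum all words (with carry folding):
+ 0xb3ca = 0xb3ca
+ 0xd2c6 = 0x8691
+ 0xb298 = 0x392a
+ 0x8734 = 0xc05e
One's complement: ~0xc05e
Checksum = 0x3fa1


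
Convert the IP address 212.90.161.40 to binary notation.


212 = 11010100
90 = 01011010
161 = 10100001
40 = 00101000
Binary: 11010100.01011010.10100001.00101000


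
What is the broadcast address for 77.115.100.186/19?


Network: 77.115.96.0/19
Host bits = 13
Set all host bits to 1:
Broadcast: 77.115.127.255


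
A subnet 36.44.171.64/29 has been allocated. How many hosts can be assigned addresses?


Host bits = 32 - 29 = 3
Total addresses = 2^3 = 8
Usable = total - 2 (network and broadcast)
Usable hosts: 6


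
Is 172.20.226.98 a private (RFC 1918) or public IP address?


RFC 1918 private ranges:
  10.0.0.0/8 (10.0.0.0 - 10.255.255.255)
  172.16.0.0/12 (172.16.0.0 - 172.31.255.255)
  192.168.0.0/16 (192.168.0.0 - 192.168.255.255)
Private (in 172.16.0.0/12)


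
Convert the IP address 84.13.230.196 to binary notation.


84 = 01010100
13 = 00001101
230 = 11100110
196 = 11000100
Binary: 01010100.00001101.11100110.11000100


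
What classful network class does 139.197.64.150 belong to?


First octet: 139
Binary: 10001011
10xxxxxx -> Class B (128-191)
Class B, default mask 255.255.0.0 (/16)


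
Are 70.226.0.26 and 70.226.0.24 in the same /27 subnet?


Mask: 255.255.255.224
70.226.0.26 AND mask = 70.226.0.0
70.226.0.24 AND mask = 70.226.0.0
Yes, same subnet (70.226.0.0)


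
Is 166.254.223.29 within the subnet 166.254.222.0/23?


Subnet network: 166.254.222.0
Test IP AND mask: 166.254.222.0
Yes, 166.254.223.29 is in 166.254.222.0/23


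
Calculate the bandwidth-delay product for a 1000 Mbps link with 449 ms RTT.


BDP = bandwidth * RTT
= 1000 Mbps * 449 ms
= 1000 * 1e6 * 449 / 1000 bits
= 449000000 bits
= 56125000 bytes
= 54809.5703 KB
BDP = 449000000 bits (56125000 bytes)


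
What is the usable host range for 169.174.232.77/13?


Network: 169.168.0.0
Broadcast: 169.175.255.255
First usable = network + 1
Last usable = broadcast - 1
Range: 169.168.0.1 to 169.175.255.254


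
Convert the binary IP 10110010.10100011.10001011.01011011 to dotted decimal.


10110010 = 178
10100011 = 163
10001011 = 139
01011011 = 91
IP: 178.163.139.91


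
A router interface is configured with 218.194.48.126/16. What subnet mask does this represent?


/16 means 16 network bits, 16 host bits
Binary: 11111111111111110000000000000000
Mask: 255.255.0.0


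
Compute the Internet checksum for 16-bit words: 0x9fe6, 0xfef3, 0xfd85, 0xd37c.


Sum all words (with carry folding):
+ 0x9fe6 = 0x9fe6
+ 0xfef3 = 0x9eda
+ 0xfd85 = 0x9c60
+ 0xd37c = 0x6fdd
One's complement: ~0x6fdd
Checksum = 0x9022


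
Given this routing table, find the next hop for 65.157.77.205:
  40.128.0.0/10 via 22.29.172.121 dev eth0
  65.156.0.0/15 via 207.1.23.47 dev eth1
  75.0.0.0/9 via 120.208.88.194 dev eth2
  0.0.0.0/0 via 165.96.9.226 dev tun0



Longest prefix match for 65.157.77.205:
  /10 40.128.0.0: no
  /15 65.156.0.0: MATCH
  /9 75.0.0.0: no
  /0 0.0.0.0: MATCH
Selected: next-hop 207.1.23.47 via eth1 (matched /15)


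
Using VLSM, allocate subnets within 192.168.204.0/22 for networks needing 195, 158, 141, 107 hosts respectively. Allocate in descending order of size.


195 hosts -> /24 (254 usable): 192.168.204.0/24
158 hosts -> /24 (254 usable): 192.168.205.0/24
141 hosts -> /24 (254 usable): 192.168.206.0/24
107 hosts -> /25 (126 usable): 192.168.207.0/25
Allocation: 192.168.204.0/24 (195 hosts, 254 usable); 192.168.205.0/24 (158 hosts, 254 usable); 192.168.206.0/24 (141 hosts, 254 usable); 192.168.207.0/25 (107 hosts, 126 usable)


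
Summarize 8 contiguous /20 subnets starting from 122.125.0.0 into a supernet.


Original prefix: /20
Number of subnets: 8 = 2^3
New prefix = 20 - 3 = 17
Supernet: 122.125.0.0/17


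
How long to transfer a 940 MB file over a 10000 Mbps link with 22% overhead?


Effective throughput = 10000 * (1 - 22/100) = 7800 Mbps
File size in Mb = 940 * 8 = 7520 Mb
Time = 7520 / 7800
Time = 0.9641 seconds


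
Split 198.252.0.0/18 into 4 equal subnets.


New prefix = 18 + 2 = 20
Each subnet has 4096 addresses
  198.252.0.0/20
  198.252.16.0/20
  198.252.32.0/20
  198.252.48.0/20
Subnets: 198.252.0.0/20, 198.252.16.0/20, 198.252.32.0/20, 198.252.48.0/20


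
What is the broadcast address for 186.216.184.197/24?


Network: 186.216.184.0/24
Host bits = 8
Set all host bits to 1:
Broadcast: 186.216.184.255


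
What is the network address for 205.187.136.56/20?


IP:   11001101.10111011.10001000.00111000
Mask: 11111111.11111111.11110000.00000000
AND operation:
Net:  11001101.10111011.10000000.00000000
Network: 205.187.128.0/20


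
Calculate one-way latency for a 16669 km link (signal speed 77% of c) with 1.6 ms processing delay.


Speed = 0.77 * 3e5 km/s = 231000 km/s
Propagation delay = 16669 / 231000 = 0.0722 s = 72.1602 ms
Processing delay = 1.6 ms
Total one-way latency = 73.7602 ms


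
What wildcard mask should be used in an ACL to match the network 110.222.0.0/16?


Subnet mask: 255.255.0.0
Wildcard = 255.255.255.255 - subnet mask
255 - 255 = 0
255 - 255 = 0
255 - 0 = 255
255 - 0 = 255
Wildcard: 0.0.255.255


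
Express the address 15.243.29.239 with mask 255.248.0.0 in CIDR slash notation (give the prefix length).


Binary: 11111111.11111000.00000000.00000000
Count leading 1s
Prefix: /13


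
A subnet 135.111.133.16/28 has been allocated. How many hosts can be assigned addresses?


Host bits = 32 - 28 = 4
Total addresses = 2^4 = 16
Usable = total - 2 (network and broadcast)
Usable hosts: 14


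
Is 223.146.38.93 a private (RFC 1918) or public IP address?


RFC 1918 private ranges:
  10.0.0.0/8 (10.0.0.0 - 10.255.255.255)
  172.16.0.0/12 (172.16.0.0 - 172.31.255.255)
  192.168.0.0/16 (192.168.0.0 - 192.168.255.255)
Public (not in any RFC 1918 range)


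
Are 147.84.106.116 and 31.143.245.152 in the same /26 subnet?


Mask: 255.255.255.192
147.84.106.116 AND mask = 147.84.106.64
31.143.245.152 AND mask = 31.143.245.128
No, different subnets (147.84.106.64 vs 31.143.245.128)


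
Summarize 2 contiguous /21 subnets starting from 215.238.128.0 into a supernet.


Original prefix: /21
Number of subnets: 2 = 2^1
New prefix = 21 - 1 = 20
Supernet: 215.238.128.0/20


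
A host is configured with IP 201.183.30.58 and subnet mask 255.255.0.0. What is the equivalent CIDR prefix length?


Binary: 11111111.11111111.00000000.00000000
Count leading 1s
Prefix: /16


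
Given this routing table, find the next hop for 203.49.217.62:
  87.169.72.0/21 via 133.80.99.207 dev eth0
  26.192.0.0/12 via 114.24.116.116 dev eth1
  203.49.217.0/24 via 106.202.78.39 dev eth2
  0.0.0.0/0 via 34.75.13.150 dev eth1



Longest prefix match for 203.49.217.62:
  /21 87.169.72.0: no
  /12 26.192.0.0: no
  /24 203.49.217.0: MATCH
  /0 0.0.0.0: MATCH
Selected: next-hop 106.202.78.39 via eth2 (matched /24)


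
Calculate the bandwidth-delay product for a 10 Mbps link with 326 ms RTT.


BDP = bandwidth * RTT
= 10 Mbps * 326 ms
= 10 * 1e6 * 326 / 1000 bits
= 3260000 bits
= 407500 bytes
= 397.9492 KB
BDP = 3260000 bits (407500 bytes)


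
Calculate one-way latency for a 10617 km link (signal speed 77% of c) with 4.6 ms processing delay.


Speed = 0.77 * 3e5 km/s = 231000 km/s
Propagation delay = 10617 / 231000 = 0.046 s = 45.961 ms
Processing delay = 4.6 ms
Total one-way latency = 50.561 ms


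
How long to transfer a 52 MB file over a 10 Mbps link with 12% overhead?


Effective throughput = 10 * (1 - 12/100) = 8.8 Mbps
File size in Mb = 52 * 8 = 416 Mb
Time = 416 / 8.8
Time = 47.2727 seconds


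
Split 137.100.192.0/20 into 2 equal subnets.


New prefix = 20 + 1 = 21
Each subnet has 2048 addresses
  137.100.192.0/21
  137.100.200.0/21
Subnets: 137.100.192.0/21, 137.100.200.0/21


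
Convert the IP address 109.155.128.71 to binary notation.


109 = 01101101
155 = 10011011
128 = 10000000
71 = 01000111
Binary: 01101101.10011011.10000000.01000111


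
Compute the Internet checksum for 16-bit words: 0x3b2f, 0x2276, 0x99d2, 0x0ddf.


Sum all words (with carry folding):
+ 0x3b2f = 0x3b2f
+ 0x2276 = 0x5da5
+ 0x99d2 = 0xf777
+ 0x0ddf = 0x0557
One's complement: ~0x0557
Checksum = 0xfaa8


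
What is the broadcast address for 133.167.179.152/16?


Network: 133.167.0.0/16
Host bits = 16
Set all host bits to 1:
Broadcast: 133.167.255.255


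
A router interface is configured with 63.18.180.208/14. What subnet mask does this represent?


/14 means 14 network bits, 18 host bits
Binary: 11111111111111000000000000000000
Mask: 255.252.0.0


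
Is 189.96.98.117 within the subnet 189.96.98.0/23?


Subnet network: 189.96.98.0
Test IP AND mask: 189.96.98.0
Yes, 189.96.98.117 is in 189.96.98.0/23


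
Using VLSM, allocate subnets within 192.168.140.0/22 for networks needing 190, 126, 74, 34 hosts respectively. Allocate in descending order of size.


190 hosts -> /24 (254 usable): 192.168.140.0/24
126 hosts -> /25 (126 usable): 192.168.141.0/25
74 hosts -> /25 (126 usable): 192.168.141.128/25
34 hosts -> /26 (62 usable): 192.168.142.0/26
Allocation: 192.168.140.0/24 (190 hosts, 254 usable); 192.168.141.0/25 (126 hosts, 126 usable); 192.168.141.128/25 (74 hosts, 126 usable); 192.168.142.0/26 (34 hosts, 62 usable)


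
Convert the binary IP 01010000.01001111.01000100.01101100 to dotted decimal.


01010000 = 80
01001111 = 79
01000100 = 68
01101100 = 108
IP: 80.79.68.108


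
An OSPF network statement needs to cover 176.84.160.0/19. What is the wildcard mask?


Subnet mask: 255.255.224.0
Wildcard = 255.255.255.255 - subnet mask
255 - 255 = 0
255 - 255 = 0
255 - 224 = 31
255 - 0 = 255
Wildcard: 0.0.31.255


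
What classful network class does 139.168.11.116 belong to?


First octet: 139
Binary: 10001011
10xxxxxx -> Class B (128-191)
Class B, default mask 255.255.0.0 (/16)


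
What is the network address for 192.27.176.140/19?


IP:   11000000.00011011.10110000.10001100
Mask: 11111111.11111111.11100000.00000000
AND operation:
Net:  11000000.00011011.10100000.00000000
Network: 192.27.160.0/19


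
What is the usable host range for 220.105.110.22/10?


Network: 220.64.0.0
Broadcast: 220.127.255.255
First usable = network + 1
Last usable = broadcast - 1
Range: 220.64.0.1 to 220.127.255.254


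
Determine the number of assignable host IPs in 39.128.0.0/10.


Host bits = 32 - 10 = 22
Total addresses = 2^22 = 4194304
Usable = total - 2 (network and broadcast)
Usable hosts: 4194302


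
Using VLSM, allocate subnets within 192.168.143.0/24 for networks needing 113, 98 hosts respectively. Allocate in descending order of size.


113 hosts -> /25 (126 usable): 192.168.143.0/25
98 hosts -> /25 (126 usable): 192.168.143.128/25
Allocation: 192.168.143.0/25 (113 hosts, 126 usable); 192.168.143.128/25 (98 hosts, 126 usable)


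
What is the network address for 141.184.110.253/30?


IP:   10001101.10111000.01101110.11111101
Mask: 11111111.11111111.11111111.11111100
AND operation:
Net:  10001101.10111000.01101110.11111100
Network: 141.184.110.252/30


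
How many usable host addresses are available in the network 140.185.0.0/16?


Host bits = 32 - 16 = 16
Total addresses = 2^16 = 65536
Usable = total - 2 (network and broadcast)
Usable hosts: 65534


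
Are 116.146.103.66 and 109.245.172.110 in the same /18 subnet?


Mask: 255.255.192.0
116.146.103.66 AND mask = 116.146.64.0
109.245.172.110 AND mask = 109.245.128.0
No, different subnets (116.146.64.0 vs 109.245.128.0)


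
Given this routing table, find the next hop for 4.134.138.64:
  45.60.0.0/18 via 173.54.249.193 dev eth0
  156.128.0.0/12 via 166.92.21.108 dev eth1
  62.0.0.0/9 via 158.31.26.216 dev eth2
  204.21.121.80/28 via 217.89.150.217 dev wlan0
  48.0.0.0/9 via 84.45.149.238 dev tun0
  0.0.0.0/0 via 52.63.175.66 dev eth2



Longest prefix match for 4.134.138.64:
  /18 45.60.0.0: no
  /12 156.128.0.0: no
  /9 62.0.0.0: no
  /28 204.21.121.80: no
  /9 48.0.0.0: no
  /0 0.0.0.0: MATCH
Selected: next-hop 52.63.175.66 via eth2 (matched /0)


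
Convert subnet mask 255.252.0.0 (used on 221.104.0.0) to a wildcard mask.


Subnet mask: 255.252.0.0
Wildcard = 255.255.255.255 - subnet mask
255 - 255 = 0
255 - 252 = 3
255 - 0 = 255
255 - 0 = 255
Wildcard: 0.3.255.255


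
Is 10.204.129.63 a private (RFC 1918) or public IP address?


RFC 1918 private ranges:
  10.0.0.0/8 (10.0.0.0 - 10.255.255.255)
  172.16.0.0/12 (172.16.0.0 - 172.31.255.255)
  192.168.0.0/16 (192.168.0.0 - 192.168.255.255)
Private (in 10.0.0.0/8)


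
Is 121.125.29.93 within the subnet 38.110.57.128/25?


Subnet network: 38.110.57.128
Test IP AND mask: 121.125.29.0
No, 121.125.29.93 is not in 38.110.57.128/25


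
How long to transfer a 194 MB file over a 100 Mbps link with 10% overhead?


Effective throughput = 100 * (1 - 10/100) = 90 Mbps
File size in Mb = 194 * 8 = 1552 Mb
Time = 1552 / 90
Time = 17.2444 seconds


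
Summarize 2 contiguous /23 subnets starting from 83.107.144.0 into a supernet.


Original prefix: /23
Number of subnets: 2 = 2^1
New prefix = 23 - 1 = 22
Supernet: 83.107.144.0/22


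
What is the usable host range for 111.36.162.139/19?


Network: 111.36.160.0
Broadcast: 111.36.191.255
First usable = network + 1
Last usable = broadcast - 1
Range: 111.36.160.1 to 111.36.191.254


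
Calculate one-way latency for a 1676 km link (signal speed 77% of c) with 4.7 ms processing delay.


Speed = 0.77 * 3e5 km/s = 231000 km/s
Propagation delay = 1676 / 231000 = 0.0073 s = 7.2554 ms
Processing delay = 4.7 ms
Total one-way latency = 11.9554 ms


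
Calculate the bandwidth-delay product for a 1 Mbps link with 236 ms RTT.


BDP = bandwidth * RTT
= 1 Mbps * 236 ms
= 1 * 1e6 * 236 / 1000 bits
= 236000 bits
= 29500 bytes
= 28.8086 KB
BDP = 236000 bits (29500 bytes)


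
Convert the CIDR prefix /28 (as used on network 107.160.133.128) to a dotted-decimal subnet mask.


/28 means 28 network bits, 4 host bits
Binary: 11111111111111111111111111110000
Mask: 255.255.255.240


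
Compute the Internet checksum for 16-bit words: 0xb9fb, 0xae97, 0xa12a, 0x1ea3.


Sum all words (with carry folding):
+ 0xb9fb = 0xb9fb
+ 0xae97 = 0x6893
+ 0xa12a = 0x09be
+ 0x1ea3 = 0x2861
One's complement: ~0x2861
Checksum = 0xd79e


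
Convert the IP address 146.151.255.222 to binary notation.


146 = 10010010
151 = 10010111
255 = 11111111
222 = 11011110
Binary: 10010010.10010111.11111111.11011110


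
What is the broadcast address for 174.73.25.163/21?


Network: 174.73.24.0/21
Host bits = 11
Set all host bits to 1:
Broadcast: 174.73.31.255


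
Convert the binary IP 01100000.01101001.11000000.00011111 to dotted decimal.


01100000 = 96
01101001 = 105
11000000 = 192
00011111 = 31
IP: 96.105.192.31


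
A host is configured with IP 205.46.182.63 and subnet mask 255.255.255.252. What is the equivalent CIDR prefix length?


Binary: 11111111.11111111.11111111.11111100
Count leading 1s
Prefix: /30


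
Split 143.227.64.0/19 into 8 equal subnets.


New prefix = 19 + 3 = 22
Each subnet has 1024 addresses
  143.227.64.0/22
  143.227.68.0/22
  143.227.72.0/22
  143.227.76.0/22
  143.227.80.0/22
  143.227.84.0/22
  143.227.88.0/22
  143.227.92.0/22
Subnets: 143.227.64.0/22, 143.227.68.0/22, 143.227.72.0/22, 143.227.76.0/22, 143.227.80.0/22, 143.227.84.0/22, 143.227.88.0/22, 143.227.92.0/22


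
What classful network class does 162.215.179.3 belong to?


First octet: 162
Binary: 10100010
10xxxxxx -> Class B (128-191)
Class B, default mask 255.255.0.0 (/16)


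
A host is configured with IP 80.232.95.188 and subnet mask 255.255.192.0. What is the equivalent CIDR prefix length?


Binary: 11111111.11111111.11000000.00000000
Count leading 1s
Prefix: /18


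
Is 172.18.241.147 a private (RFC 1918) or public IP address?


RFC 1918 private ranges:
  10.0.0.0/8 (10.0.0.0 - 10.255.255.255)
  172.16.0.0/12 (172.16.0.0 - 172.31.255.255)
  192.168.0.0/16 (192.168.0.0 - 192.168.255.255)
Private (in 172.16.0.0/12)


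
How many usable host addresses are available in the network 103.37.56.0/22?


Host bits = 32 - 22 = 10
Total addresses = 2^10 = 1024
Usable = total - 2 (network and broadcast)
Usable hosts: 1022


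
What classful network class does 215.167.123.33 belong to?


First octet: 215
Binary: 11010111
110xxxxx -> Class C (192-223)
Class C, default mask 255.255.255.0 (/24)


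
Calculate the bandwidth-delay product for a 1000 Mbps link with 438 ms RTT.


BDP = bandwidth * RTT
= 1000 Mbps * 438 ms
= 1000 * 1e6 * 438 / 1000 bits
= 438000000 bits
= 54750000 bytes
= 53466.7969 KB
BDP = 438000000 bits (54750000 bytes)


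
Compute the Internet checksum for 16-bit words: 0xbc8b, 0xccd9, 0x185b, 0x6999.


Sum all words (with carry folding):
+ 0xbc8b = 0xbc8b
+ 0xccd9 = 0x8965
+ 0x185b = 0xa1c0
+ 0x6999 = 0x0b5a
One's complement: ~0x0b5a
Checksum = 0xf4a5


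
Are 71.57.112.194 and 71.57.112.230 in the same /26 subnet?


Mask: 255.255.255.192
71.57.112.194 AND mask = 71.57.112.192
71.57.112.230 AND mask = 71.57.112.192
Yes, same subnet (71.57.112.192)


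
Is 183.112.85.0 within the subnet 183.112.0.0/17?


Subnet network: 183.112.0.0
Test IP AND mask: 183.112.0.0
Yes, 183.112.85.0 is in 183.112.0.0/17


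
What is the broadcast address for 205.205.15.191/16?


Network: 205.205.0.0/16
Host bits = 16
Set all host bits to 1:
Broadcast: 205.205.255.255


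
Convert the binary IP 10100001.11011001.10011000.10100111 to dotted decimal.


10100001 = 161
11011001 = 217
10011000 = 152
10100111 = 167
IP: 161.217.152.167


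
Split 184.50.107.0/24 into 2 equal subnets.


New prefix = 24 + 1 = 25
Each subnet has 128 addresses
  184.50.107.0/25
  184.50.107.128/25
Subnets: 184.50.107.0/25, 184.50.107.128/25


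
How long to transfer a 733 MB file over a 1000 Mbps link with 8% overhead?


Effective throughput = 1000 * (1 - 8/100) = 920 Mbps
File size in Mb = 733 * 8 = 5864 Mb
Time = 5864 / 920
Time = 6.3739 seconds


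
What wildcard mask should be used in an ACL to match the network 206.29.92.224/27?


Subnet mask: 255.255.255.224
Wildcard = 255.255.255.255 - subnet mask
255 - 255 = 0
255 - 255 = 0
255 - 255 = 0
255 - 224 = 31
Wildcard: 0.0.0.31


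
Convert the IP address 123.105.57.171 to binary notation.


123 = 01111011
105 = 01101001
57 = 00111001
171 = 10101011
Binary: 01111011.01101001.00111001.10101011


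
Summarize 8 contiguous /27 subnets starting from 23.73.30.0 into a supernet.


Original prefix: /27
Number of subnets: 8 = 2^3
New prefix = 27 - 3 = 24
Supernet: 23.73.30.0/24


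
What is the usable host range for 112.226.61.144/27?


Network: 112.226.61.128
Broadcast: 112.226.61.159
First usable = network + 1
Last usable = broadcast - 1
Range: 112.226.61.129 to 112.226.61.158


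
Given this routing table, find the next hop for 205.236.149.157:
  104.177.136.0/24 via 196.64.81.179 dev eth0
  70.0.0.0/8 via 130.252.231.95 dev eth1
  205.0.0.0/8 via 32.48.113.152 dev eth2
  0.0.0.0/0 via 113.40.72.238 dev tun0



Longest prefix match for 205.236.149.157:
  /24 104.177.136.0: no
  /8 70.0.0.0: no
  /8 205.0.0.0: MATCH
  /0 0.0.0.0: MATCH
Selected: next-hop 32.48.113.152 via eth2 (matched /8)


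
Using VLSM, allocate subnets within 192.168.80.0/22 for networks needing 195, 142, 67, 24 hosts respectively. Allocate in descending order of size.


195 hosts -> /24 (254 usable): 192.168.80.0/24
142 hosts -> /24 (254 usable): 192.168.81.0/24
67 hosts -> /25 (126 usable): 192.168.82.0/25
24 hosts -> /27 (30 usable): 192.168.82.128/27
Allocation: 192.168.80.0/24 (195 hosts, 254 usable); 192.168.81.0/24 (142 hosts, 254 usable); 192.168.82.0/25 (67 hosts, 126 usable); 192.168.82.128/27 (24 hosts, 30 usable)


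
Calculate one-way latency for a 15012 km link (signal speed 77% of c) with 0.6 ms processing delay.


Speed = 0.77 * 3e5 km/s = 231000 km/s
Propagation delay = 15012 / 231000 = 0.065 s = 64.987 ms
Processing delay = 0.6 ms
Total one-way latency = 65.587 ms


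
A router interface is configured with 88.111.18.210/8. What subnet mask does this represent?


/8 means 8 network bits, 24 host bits
Binary: 11111111000000000000000000000000
Mask: 255.0.0.0


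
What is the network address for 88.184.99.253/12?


IP:   01011000.10111000.01100011.11111101
Mask: 11111111.11110000.00000000.00000000
AND operation:
Net:  01011000.10110000.00000000.00000000
Network: 88.176.0.0/12


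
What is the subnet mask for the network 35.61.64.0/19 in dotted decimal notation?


/19 means 19 network bits, 13 host bits
Binary: 11111111111111111110000000000000
Mask: 255.255.224.0


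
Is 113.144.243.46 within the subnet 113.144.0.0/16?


Subnet network: 113.144.0.0
Test IP AND mask: 113.144.0.0
Yes, 113.144.243.46 is in 113.144.0.0/16


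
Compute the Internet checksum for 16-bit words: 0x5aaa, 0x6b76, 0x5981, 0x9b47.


Sum all words (with carry folding):
+ 0x5aaa = 0x5aaa
+ 0x6b76 = 0xc620
+ 0x5981 = 0x1fa2
+ 0x9b47 = 0xbae9
One's complement: ~0xbae9
Checksum = 0x4516


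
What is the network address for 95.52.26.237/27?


IP:   01011111.00110100.00011010.11101101
Mask: 11111111.11111111.11111111.11100000
AND operation:
Net:  01011111.00110100.00011010.11100000
Network: 95.52.26.224/27


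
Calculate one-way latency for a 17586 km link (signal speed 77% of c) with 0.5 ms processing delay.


Speed = 0.77 * 3e5 km/s = 231000 km/s
Propagation delay = 17586 / 231000 = 0.0761 s = 76.1299 ms
Processing delay = 0.5 ms
Total one-way latency = 76.6299 ms


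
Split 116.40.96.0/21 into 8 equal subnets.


New prefix = 21 + 3 = 24
Each subnet has 256 addresses
  116.40.96.0/24
  116.40.97.0/24
  116.40.98.0/24
  116.40.99.0/24
  116.40.100.0/24
  116.40.101.0/24
  116.40.102.0/24
  116.40.103.0/24
Subnets: 116.40.96.0/24, 116.40.97.0/24, 116.40.98.0/24, 116.40.99.0/24, 116.40.100.0/24, 116.40.101.0/24, 116.40.102.0/24, 116.40.103.0/24


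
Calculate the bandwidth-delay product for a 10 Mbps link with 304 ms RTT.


BDP = bandwidth * RTT
= 10 Mbps * 304 ms
= 10 * 1e6 * 304 / 1000 bits
= 3040000 bits
= 380000 bytes
= 371.0938 KB
BDP = 3040000 bits (380000 bytes)


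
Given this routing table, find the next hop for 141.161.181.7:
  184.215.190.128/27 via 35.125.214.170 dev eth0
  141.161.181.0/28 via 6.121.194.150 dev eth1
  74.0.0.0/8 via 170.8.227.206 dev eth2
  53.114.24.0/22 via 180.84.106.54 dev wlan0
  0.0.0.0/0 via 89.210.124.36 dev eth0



Longest prefix match for 141.161.181.7:
  /27 184.215.190.128: no
  /28 141.161.181.0: MATCH
  /8 74.0.0.0: no
  /22 53.114.24.0: no
  /0 0.0.0.0: MATCH
Selected: next-hop 6.121.194.150 via eth1 (matched /28)


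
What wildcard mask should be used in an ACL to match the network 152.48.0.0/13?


Subnet mask: 255.248.0.0
Wildcard = 255.255.255.255 - subnet mask
255 - 255 = 0
255 - 248 = 7
255 - 0 = 255
255 - 0 = 255
Wildcard: 0.7.255.255
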